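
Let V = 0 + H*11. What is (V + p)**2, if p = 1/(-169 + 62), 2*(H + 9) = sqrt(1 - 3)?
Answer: 223080343/22898 - 116534*I*sqrt(2)/107 ≈ 9742.3 - 1540.2*I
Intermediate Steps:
H = -9 + I*sqrt(2)/2 (H = -9 + sqrt(1 - 3)/2 = -9 + sqrt(-2)/2 = -9 + (I*sqrt(2))/2 = -9 + I*sqrt(2)/2 ≈ -9.0 + 0.70711*I)
V = -99 + 11*I*sqrt(2)/2 (V = 0 + (-9 + I*sqrt(2)/2)*11 = 0 + (-99 + 11*I*sqrt(2)/2) = -99 + 11*I*sqrt(2)/2 ≈ -99.0 + 7.7782*I)
p = -1/107 (p = 1/(-107) = -1/107 ≈ -0.0093458)
(V + p)**2 = ((-99 + 11*I*sqrt(2)/2) - 1/107)**2 = (-10594/107 + 11*I*sqrt(2)/2)**2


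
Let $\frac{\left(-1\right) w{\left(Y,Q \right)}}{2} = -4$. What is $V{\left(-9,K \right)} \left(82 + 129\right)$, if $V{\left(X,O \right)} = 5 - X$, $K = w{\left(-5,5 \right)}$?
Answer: $2954$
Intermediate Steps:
$w{\left(Y,Q \right)} = 8$ ($w{\left(Y,Q \right)} = \left(-2\right) \left(-4\right) = 8$)
$K = 8$
$V{\left(-9,K \right)} \left(82 + 129\right) = \left(5 - -9\right) \left(82 + 129\right) = \left(5 + 9\right) 211 = 14 \cdot 211 = 2954$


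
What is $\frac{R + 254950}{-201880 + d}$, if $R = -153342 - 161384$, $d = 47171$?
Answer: $\frac{59776}{154709} \approx 0.38638$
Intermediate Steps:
$R = -314726$ ($R = -153342 - 161384 = -314726$)
$\frac{R + 254950}{-201880 + d} = \frac{-314726 + 254950}{-201880 + 47171} = - \frac{59776}{-154709} = \left(-59776\right) \left(- \frac{1}{154709}\right) = \frac{59776}{154709}$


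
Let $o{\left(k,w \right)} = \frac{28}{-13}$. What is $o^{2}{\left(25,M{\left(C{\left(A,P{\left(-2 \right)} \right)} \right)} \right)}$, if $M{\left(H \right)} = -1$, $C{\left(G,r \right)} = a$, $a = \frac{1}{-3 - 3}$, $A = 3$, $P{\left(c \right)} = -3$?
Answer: $\frac{784}{169} \approx 4.6391$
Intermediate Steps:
$a = - \frac{1}{6}$ ($a = \frac{1}{-6} = - \frac{1}{6} \approx -0.16667$)
$C{\left(G,r \right)} = - \frac{1}{6}$
$o{\left(k,w \right)} = - \frac{28}{13}$ ($o{\left(k,w \right)} = 28 \left(- \frac{1}{13}\right) = - \frac{28}{13}$)
$o^{2}{\left(25,M{\left(C{\left(A,P{\left(-2 \right)} \right)} \right)} \right)} = \left(- \frac{28}{13}\right)^{2} = \frac{784}{169}$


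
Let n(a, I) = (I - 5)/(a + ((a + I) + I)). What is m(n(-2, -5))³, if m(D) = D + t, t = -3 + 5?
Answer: 6859/343 ≈ 19.997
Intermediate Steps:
t = 2
n(a, I) = (-5 + I)/(2*I + 2*a) (n(a, I) = (-5 + I)/(a + ((I + a) + I)) = (-5 + I)/(a + (a + 2*I)) = (-5 + I)/(2*I + 2*a))
m(D) = 2 + D (m(D) = D + 2 = 2 + D)
m(n(-2, -5))³ = (2 + (-5 - 5)/(2*(-5 - 2)))³ = (2 + (½)*(-10)/(-7))³ = (2 + (½)*(-⅐)*(-10))³ = (2 + 5/7)³ = (19/7)³ = 6859/343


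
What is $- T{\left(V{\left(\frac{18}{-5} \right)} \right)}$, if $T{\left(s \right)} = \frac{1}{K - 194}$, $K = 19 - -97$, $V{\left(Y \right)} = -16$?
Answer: $\frac{1}{78} \approx 0.012821$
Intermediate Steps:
$K = 116$ ($K = 19 + 97 = 116$)
$T{\left(s \right)} = - \frac{1}{78}$ ($T{\left(s \right)} = \frac{1}{116 - 194} = \frac{1}{-78} = - \frac{1}{78}$)
$- T{\left(V{\left(\frac{18}{-5} \right)} \right)} = \left(-1\right) \left(- \frac{1}{78}\right) = \frac{1}{78}$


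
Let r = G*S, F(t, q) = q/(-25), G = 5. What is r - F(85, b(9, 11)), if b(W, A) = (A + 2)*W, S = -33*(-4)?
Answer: 16617/25 ≈ 664.68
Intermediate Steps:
S = 132
b(W, A) = W*(2 + A) (b(W, A) = (2 + A)*W = W*(2 + A))
F(t, q) = -q/25 (F(t, q) = q*(-1/25) = -q/25)
r = 660 (r = 5*132 = 660)
r - F(85, b(9, 11)) = 660 - (-1)*9*(2 + 11)/25 = 660 - (-1)*9*13/25 = 660 - (-1)*117/25 = 660 - 1*(-117/25) = 660 + 117/25 = 16617/25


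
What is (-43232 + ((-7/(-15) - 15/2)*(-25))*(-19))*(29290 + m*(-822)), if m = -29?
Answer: -7422964468/3 ≈ -2.4743e+9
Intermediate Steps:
(-43232 + ((-7/(-15) - 15/2)*(-25))*(-19))*(29290 + m*(-822)) = (-43232 + ((-7/(-15) - 15/2)*(-25))*(-19))*(29290 - 29*(-822)) = (-43232 + ((-7*(-1/15) - 15*1/2)*(-25))*(-19))*(29290 + 23838) = (-43232 + ((7/15 - 15/2)*(-25))*(-19))*53128 = (-43232 - 211/30*(-25)*(-19))*53128 = (-43232 + (1055/6)*(-19))*53128 = (-43232 - 20045/6)*53128 = -279437/6*53128 = -7422964468/3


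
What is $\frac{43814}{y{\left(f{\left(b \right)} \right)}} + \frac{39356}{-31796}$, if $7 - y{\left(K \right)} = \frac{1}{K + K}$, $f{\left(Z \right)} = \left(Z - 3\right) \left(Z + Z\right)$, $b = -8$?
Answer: $\frac{122569441615}{19578387} \approx 6260.4$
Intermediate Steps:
$f{\left(Z \right)} = 2 Z \left(-3 + Z\right)$ ($f{\left(Z \right)} = \left(-3 + Z\right) 2 Z = 2 Z \left(-3 + Z\right)$)
$y{\left(K \right)} = 7 - \frac{1}{2 K}$ ($y{\left(K \right)} = 7 - \frac{1}{K + K} = 7 - \frac{1}{2 K}$)
$\frac{43814}{y{\left(f{\left(b \right)} \right)}} + \frac{39356}{-31796} = \frac{43814}{7 - \frac{1}{2 \cdot 2 \left(-8\right) \left(-3 - 8\right)}} + \frac{39356}{-31796} = \frac{43814}{7 - \frac{1}{2 \cdot 2 \left(-8\right) \left(-11\right)}} + 39356 \left(- \frac{1}{31796}\right) = \frac{43814}{7 - \frac{1}{2 \cdot 176}} - \frac{9839}{7949} = \frac{43814}{7 - \frac{1}{352}} - \frac{9839}{7949} = \frac{43814}{\frac{2463}{352}} - \frac{9839}{7949} = 43814 \cdot \frac{352}{2463} - \frac{9839}{7949} = \frac{15422528}{2463} - \frac{9839}{7949} = \frac{122569441615}{19578387}$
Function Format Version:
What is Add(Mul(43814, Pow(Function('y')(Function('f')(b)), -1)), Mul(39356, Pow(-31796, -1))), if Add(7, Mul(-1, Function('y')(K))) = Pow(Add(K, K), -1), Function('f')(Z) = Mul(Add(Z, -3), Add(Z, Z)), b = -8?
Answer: Rational(122569441615, 19578387) ≈ 6260.4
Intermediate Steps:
Function('f')(Z) = Mul(2, Z, Add(-3, Z)) (Function('f')(Z) = Mul(Add(-3, Z), Mul(2, Z)) = Mul(2, Z, Add(-3, Z)))
Function('y')(K) = Add(7, Mul(Rational(-1, 2), Pow(K, -1))) (Function('y')(K) = Add(7, Mul(-1, Pow(Add(K, K), -1))) = Add(7, Mul(-1, Pow(Mul(2, K), -1))) = Add(7, Mul(-1, Mul(Rational(1, 2), Pow(K, -1)))) = Add(7, Mul(Rational(-1, 2), Pow(K, -1))))
Add(Mul(43814, Pow(Function('y')(Function('f')(b)), -1)), Mul(39356, Pow(-31796, -1))) = Add(Mul(43814, Pow(Add(7, Mul(Rational(-1, 2), Pow(Mul(2, -8, Add(-3, -8)), -1))), -1)), Mul(39356, Pow(-31796, -1))) = Add(Mul(43814, Pow(Add(7, Mul(Rational(-1, 2), Pow(Mul(2, -8, -11), -1))), -1)), Mul(39356, Rational(-1, 31796))) = Add(Mul(43814, Pow(Add(7, Mul(Rational(-1, 2), Pow(176, -1))), -1)), Rational(-9839, 7949)) = Add(Mul(43814, Pow(Add(7, Mul(Rational(-1, 2), Rational(1, 176))), -1)), Rational(-9839, 7949)) = Add(Mul(43814, Pow(Add(7, Rational(-1, 352)), -1)), Rational(-9839, 7949)) = Add(Mul(43814, Pow(Rational(2463, 352), -1)), Rational(-9839, 7949)) = Add(Mul(43814, Rational(352, 2463)), Rational(-9839, 7949)) = Add(Rational(15422528, 2463), Rational(-9839, 7949)) = Rational(122569441615, 19578387)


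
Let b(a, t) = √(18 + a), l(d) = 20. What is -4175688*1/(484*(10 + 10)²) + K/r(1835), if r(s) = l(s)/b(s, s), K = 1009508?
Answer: -47451/2200 + 252377*√1853/5 ≈ 2.1728e+6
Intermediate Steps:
r(s) = 20/√(18 + s) (r(s) = 20/(√(18 + s)) = 20/√(18 + s))
-4175688*1/(484*(10 + 10)²) + K/r(1835) = -4175688*1/(484*(10 + 10)²) + 1009508/((20/√(18 + 1835))) = -4175688/((22*20)²) + 1009508/((20/√1853)) = -4175688/(440²) + 1009508/((20*(√1853/1853))) = -4175688/193600 + 1009508/((20*√1853/1853)) = -4175688*1/193600 + 1009508*(√1853/20) = -47451/2200 + 252377*√1853/5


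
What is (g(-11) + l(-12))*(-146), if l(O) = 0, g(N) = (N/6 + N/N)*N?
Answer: -4015/3 ≈ -1338.3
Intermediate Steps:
g(N) = N*(1 + N/6) (g(N) = (N*(⅙) + 1)*N = (N/6 + 1)*N = (1 + N/6)*N = N*(1 + N/6))
(g(-11) + l(-12))*(-146) = ((⅙)*(-11)*(6 - 11) + 0)*(-146) = ((⅙)*(-11)*(-5) + 0)*(-146) = (55/6 + 0)*(-146) = (55/6)*(-146) = -4015/3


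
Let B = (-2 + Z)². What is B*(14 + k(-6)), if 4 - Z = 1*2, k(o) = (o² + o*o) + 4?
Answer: 0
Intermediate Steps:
k(o) = 4 + 2*o² (k(o) = (o² + o²) + 4 = 2*o² + 4 = 4 + 2*o²)
Z = 2 (Z = 4 - 2 = 2)
B = 0 (B = (-2 + 2)² = 0² = 0)
B*(14 + k(-6)) = 0*(14 + (4 + 2*(-6)²)) = 0*(14 + (4 + 2*36)) = 0*(14 + (4 + 72)) = 0*(14 + 76) = 0*90 = 0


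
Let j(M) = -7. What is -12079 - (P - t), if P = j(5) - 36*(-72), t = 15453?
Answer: 789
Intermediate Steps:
P = 2585 (P = -7 - 36*(-72) = -7 + 2592 = 2585)
-12079 - (P - t) = -12079 - (2585 - 1*15453) = -12079 - (2585 - 15453) = -12079 - 1*(-12868) = -12079 + 12868 = 789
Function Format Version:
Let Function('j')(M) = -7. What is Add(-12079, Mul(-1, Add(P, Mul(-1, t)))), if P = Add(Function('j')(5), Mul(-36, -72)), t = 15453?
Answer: 789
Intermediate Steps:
P = 2585 (P = Add(-7, Mul(-36, -72)) = Add(-7, 2592) = 2585)
Add(-12079, Mul(-1, Add(P, Mul(-1, t)))) = Add(-12079, Mul(-1, Add(2585, Mul(-1, 15453)))) = Add(-12079, Mul(-1, Add(2585, -15453))) = Add(-12079, Mul(-1, -12868)) = Add(-12079, 12868) = 789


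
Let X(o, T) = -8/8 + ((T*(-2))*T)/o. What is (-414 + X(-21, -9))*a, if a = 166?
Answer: -473266/7 ≈ -67609.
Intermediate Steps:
X(o, T) = -1 - 2*T²/o (X(o, T) = -8*⅛ + ((-2*T)*T)/o = -1 + (-2*T²)/o = -1 - 2*T²/o)
(-414 + X(-21, -9))*a = (-414 + (-1*(-21) - 2*(-9)²)/(-21))*166 = (-414 - (21 - 2*81)/21)*166 = (-414 - (21 - 162)/21)*166 = (-414 - 1/21*(-141))*166 = (-414 + 47/7)*166 = -2851/7*166 = -473266/7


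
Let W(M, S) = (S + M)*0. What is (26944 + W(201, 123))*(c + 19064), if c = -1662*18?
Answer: -292396288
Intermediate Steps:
W(M, S) = 0 (W(M, S) = (M + S)*0 = 0)
c = -29916
(26944 + W(201, 123))*(c + 19064) = (26944 + 0)*(-29916 + 19064) = 26944*(-10852) = -292396288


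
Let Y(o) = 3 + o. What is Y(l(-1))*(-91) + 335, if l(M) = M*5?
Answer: 517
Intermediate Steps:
l(M) = 5*M
Y(l(-1))*(-91) + 335 = (3 + 5*(-1))*(-91) + 335 = (3 - 5)*(-91) + 335 = -2*(-91) + 335 = 182 + 335 = 517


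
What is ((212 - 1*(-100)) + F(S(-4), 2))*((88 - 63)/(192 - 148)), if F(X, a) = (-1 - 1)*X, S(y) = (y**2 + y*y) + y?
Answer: 1600/11 ≈ 145.45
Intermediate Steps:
S(y) = y + 2*y**2 (S(y) = (y**2 + y**2) + y = 2*y**2 + y = y + 2*y**2)
F(X, a) = -2*X
((212 - 1*(-100)) + F(S(-4), 2))*((88 - 63)/(192 - 148)) = ((212 - 1*(-100)) - (-8)*(1 + 2*(-4)))*((88 - 63)/(192 - 148)) = ((212 + 100) - (-8)*(1 - 8))*(25/44) = (312 - (-8)*(-7))*(25*(1/44)) = (312 - 2*28)*(25/44) = (312 - 56)*(25/44) = 256*(25/44) = 1600/11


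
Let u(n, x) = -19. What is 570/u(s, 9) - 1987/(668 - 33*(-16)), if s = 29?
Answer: -37867/1196 ≈ -31.661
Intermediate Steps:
570/u(s, 9) - 1987/(668 - 33*(-16)) = 570/(-19) - 1987/(668 - 33*(-16)) = 570*(-1/19) - 1987/(668 + 528) = -30 - 1987/1196 = -37867/1196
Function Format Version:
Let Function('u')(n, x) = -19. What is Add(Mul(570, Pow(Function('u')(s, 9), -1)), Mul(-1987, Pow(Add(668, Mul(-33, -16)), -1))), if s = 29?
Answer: Rational(-37867, 1196) ≈ -31.661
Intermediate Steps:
Add(Mul(570, Pow(Function('u')(s, 9), -1)), Mul(-1987, Pow(Add(668, Mul(-33, -16)), -1))) = Add(Mul(570, Pow(-19, -1)), Mul(-1987, Pow(Add(668, Mul(-33, -16)), -1))) = Add(Mul(570, Rational(-1, 19)), Mul(-1987, Pow(Add(668, 528), -1))) = Add(-30, Mul(-1987, Pow(1196, -1))) = Add(-30, Mul(-1987, Rational(1, 1196))) = Add(-30, Rational(-1987, 1196)) = Rational(-37867, 1196)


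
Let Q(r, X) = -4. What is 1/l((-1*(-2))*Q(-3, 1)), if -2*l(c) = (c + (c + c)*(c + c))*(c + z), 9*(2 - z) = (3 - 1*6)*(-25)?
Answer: 3/5332 ≈ 0.00056264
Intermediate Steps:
z = -19/3 (z = 2 - (3 - 1*6)*(-25)/9 = 2 - (3 - 6)*(-25)/9 = 2 - (-1)*(-25)/3 = 2 - ⅑*75 = 2 - 25/3 = -19/3 ≈ -6.3333)
l(c) = -(-19/3 + c)*(c + 4*c²)/2 (l(c) = -(c + (c + c)*(c + c))*(c - 19/3)/2 = -(c + (2*c)*(2*c))*(-19/3 + c)/2 = -(c + 4*c²)*(-19/3 + c)/2 = -(-19/3 + c)*(c + 4*c²)/2)
1/l((-1*(-2))*Q(-3, 1)) = 1/((-1*(-2)*(-4))*(19 - 12*(-1*(-2)*(-4))² + 73*(-1*(-2)*(-4)))/6) = 1/((2*(-4))*(19 - 12*(2*(-4))² + 73*(2*(-4)))/6) = 1/((⅙)*(-8)*(19 - 12*(-8)² + 73*(-8))) = 1/((⅙)*(-8)*(19 - 12*64 - 584)) = 1/((⅙)*(-8)*(19 - 768 - 584)) = 1/((⅙)*(-8)*(-1333)) = 1/(5332/3) = 3/5332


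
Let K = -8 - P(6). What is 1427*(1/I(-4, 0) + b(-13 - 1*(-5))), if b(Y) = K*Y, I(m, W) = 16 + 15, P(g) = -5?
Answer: 1063115/31 ≈ 34294.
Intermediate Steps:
I(m, W) = 31
K = -3 (K = -8 - 1*(-5) = -8 + 5 = -3)
b(Y) = -3*Y
1427*(1/I(-4, 0) + b(-13 - 1*(-5))) = 1427*(1/31 - 3*(-13 - 1*(-5))) = 1427*(1/31 - 3*(-13 + 5)) = 1427*(1/31 - 3*(-8)) = 1427*(1/31 + 24) = 1427*(745/31) = 1063115/31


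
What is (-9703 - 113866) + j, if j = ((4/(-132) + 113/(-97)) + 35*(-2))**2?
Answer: -1214200938353/10246401 ≈ -1.1850e+5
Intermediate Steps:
j = 51936586816/10246401 (j = ((4*(-1/132) + 113*(-1/97)) - 70)**2 = ((-1/33 - 113/97) - 70)**2 = (-3826/3201 - 70)**2 = (-227896/3201)**2 = 51936586816/10246401 ≈ 5068.8)
(-9703 - 113866) + j = (-9703 - 113866) + 51936586816/10246401 = -123569 + 51936586816/10246401 = -1214200938353/10246401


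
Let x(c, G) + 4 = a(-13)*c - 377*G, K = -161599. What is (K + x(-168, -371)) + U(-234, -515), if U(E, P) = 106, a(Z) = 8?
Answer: -22974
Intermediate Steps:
x(c, G) = -4 - 377*G + 8*c (x(c, G) = -4 + (8*c - 377*G) = -4 + (-377*G + 8*c) = -4 - 377*G + 8*c)
(K + x(-168, -371)) + U(-234, -515) = (-161599 + (-4 - 377*(-371) + 8*(-168))) + 106 = (-161599 + (-4 + 139867 - 1344)) + 106 = (-161599 + 138519) + 106 = -23080 + 106 = -22974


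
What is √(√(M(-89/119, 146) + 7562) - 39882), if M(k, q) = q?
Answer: √(-39882 + 2*√1927) ≈ 199.48*I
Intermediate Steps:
√(√(M(-89/119, 146) + 7562) - 39882) = √(√(146 + 7562) - 39882) = √(√7708 - 39882) = √(2*√1927 - 39882) = √(-39882 + 2*√1927)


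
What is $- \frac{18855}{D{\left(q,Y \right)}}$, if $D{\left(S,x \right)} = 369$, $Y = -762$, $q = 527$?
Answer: $- \frac{2095}{41} \approx -51.098$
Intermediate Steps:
$- \frac{18855}{D{\left(q,Y \right)}} = - \frac{18855}{369} = \left(-18855\right) \frac{1}{369} = - \frac{2095}{41}$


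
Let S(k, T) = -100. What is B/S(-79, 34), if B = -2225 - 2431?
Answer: 1164/25 ≈ 46.560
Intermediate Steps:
B = -4656
B/S(-79, 34) = -4656/(-100) = -4656*(-1/100) = 1164/25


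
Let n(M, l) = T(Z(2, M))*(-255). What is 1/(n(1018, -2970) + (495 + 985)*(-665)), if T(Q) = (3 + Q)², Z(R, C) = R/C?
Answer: -259081/255582890120 ≈ -1.0137e-6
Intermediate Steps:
n(M, l) = -255*(3 + 2/M)² (n(M, l) = (3 + 2/M)²*(-255) = -255*(3 + 2/M)²)
1/(n(1018, -2970) + (495 + 985)*(-665)) = 1/(-255*(2 + 3*1018)²/1018² + (495 + 985)*(-665)) = 1/(-255*1/1036324*(2 + 3054)² + 1480*(-665)) = 1/(-255*1/1036324*3056² - 984200) = 1/(-255*1/1036324*9339136 - 984200) = 1/(-595369920/259081 - 984200) = 1/(-255582890120/259081) = -259081/255582890120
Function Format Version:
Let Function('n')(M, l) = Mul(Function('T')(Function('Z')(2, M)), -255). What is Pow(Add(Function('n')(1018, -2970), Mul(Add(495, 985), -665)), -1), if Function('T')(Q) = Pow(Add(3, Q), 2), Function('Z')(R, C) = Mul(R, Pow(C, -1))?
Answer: Rational(-259081, 255582890120) ≈ -1.0137e-6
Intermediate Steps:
Function('n')(M, l) = Mul(-255, Pow(Add(3, Mul(2, Pow(M, -1))), 2)) (Function('n')(M, l) = Mul(Pow(Add(3, Mul(2, Pow(M, -1))), 2), -255) = Mul(-255, Pow(Add(3, Mul(2, Pow(M, -1))), 2)))
Pow(Add(Function('n')(1018, -2970), Mul(Add(495, 985), -665)), -1) = Pow(Add(Mul(-255, Pow(1018, -2), Pow(Add(2, Mul(3, 1018)), 2)), Mul(Add(495, 985), -665)), -1) = Pow(Add(Mul(-255, Rational(1, 1036324), Pow(Add(2, 3054), 2)), Mul(1480, -665)), -1) = Pow(Add(Mul(-255, Rational(1, 1036324), Pow(3056, 2)), -984200), -1) = Pow(Add(Mul(-255, Rational(1, 1036324), 9339136), -984200), -1) = Pow(Add(Rational(-595369920, 259081), -984200), -1) = Pow(Rational(-255582890120, 259081), -1) = Rational(-259081, 255582890120)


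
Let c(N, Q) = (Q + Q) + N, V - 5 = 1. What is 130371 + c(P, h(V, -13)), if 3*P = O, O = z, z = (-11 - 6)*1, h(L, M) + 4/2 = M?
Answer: 391006/3 ≈ 1.3034e+5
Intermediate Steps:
V = 6 (V = 5 + 1 = 6)
h(L, M) = -2 + M
z = -17 (z = -17*1 = -17)
O = -17
P = -17/3 (P = (⅓)*(-17) = -17/3 ≈ -5.6667)
c(N, Q) = N + 2*Q (c(N, Q) = 2*Q + N = N + 2*Q)
130371 + c(P, h(V, -13)) = 130371 + (-17/3 + 2*(-2 - 13)) = 130371 + (-17/3 + 2*(-15)) = 130371 + (-17/3 - 30) = 130371 - 107/3 = 391006/3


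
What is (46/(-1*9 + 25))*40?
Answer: 115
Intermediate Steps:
(46/(-1*9 + 25))*40 = (46/(-9 + 25))*40 = (46/16)*40 = (46*(1/16))*40 = (23/8)*40 = 115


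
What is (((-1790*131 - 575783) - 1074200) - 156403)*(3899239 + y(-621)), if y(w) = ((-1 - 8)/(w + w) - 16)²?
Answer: -4209985815490215/529 ≈ -7.9584e+12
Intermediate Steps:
y(w) = (-16 - 9/(2*w))² (y(w) = (-9*1/(2*w) - 16)² = (-9/(2*w) - 16)² = (-16 - 9/(2*w))²)
(((-1790*131 - 575783) - 1074200) - 156403)*(3899239 + y(-621)) = (((-1790*131 - 575783) - 1074200) - 156403)*(3899239 + (¼)*(9 + 32*(-621))²/(-621)²) = (((-234490 - 575783) - 1074200) - 156403)*(3899239 + (¼)*(1/385641)*(9 - 19872)²) = ((-810273 - 1074200) - 156403)*(3899239 + (¼)*(1/385641)*(-19863)²) = (-1884473 - 156403)*(3899239 + (¼)*(1/385641)*394538769) = -2040876*(3899239 + 4870849/19044) = -2040876*74261978365/19044 = -4209985815490215/529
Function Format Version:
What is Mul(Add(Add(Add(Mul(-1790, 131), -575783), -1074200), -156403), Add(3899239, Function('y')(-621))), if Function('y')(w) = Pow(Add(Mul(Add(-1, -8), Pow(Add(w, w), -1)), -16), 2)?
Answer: Rational(-4209985815490215, 529) ≈ -7.9584e+12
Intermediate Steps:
Function('y')(w) = Pow(Add(-16, Mul(Rational(-9, 2), Pow(w, -1))), 2) (Function('y')(w) = Pow(Add(Mul(-9, Pow(Mul(2, w), -1)), -16), 2) = Pow(Add(Mul(-9, Mul(Rational(1, 2), Pow(w, -1))), -16), 2) = Pow(Add(Mul(Rational(-9, 2), Pow(w, -1)), -16), 2) = Pow(Add(-16, Mul(Rational(-9, 2), Pow(w, -1))), 2))
Mul(Add(Add(Add(Mul(-1790, 131), -575783), -1074200), -156403), Add(3899239, Function('y')(-621))) = Mul(Add(Add(Add(Mul(-1790, 131), -575783), -1074200), -156403), Add(3899239, Mul(Rational(1, 4), Pow(-621, -2), Pow(Add(9, Mul(32, -621)), 2)))) = Mul(Add(Add(Add(-234490, -575783), -1074200), -156403), Add(3899239, Mul(Rational(1, 4), Rational(1, 385641), Pow(Add(9, -19872), 2)))) = Mul(Add(Add(-810273, -1074200), -156403), Add(3899239, Mul(Rational(1, 4), Rational(1, 385641), Pow(-19863, 2)))) = Mul(Add(-1884473, -156403), Add(3899239, Mul(Rational(1, 4), Rational(1, 385641), 394538769))) = Mul(-2040876, Add(3899239, Rational(4870849, 19044))) = Mul(-2040876, Rational(74261978365, 19044)) = Rational(-4209985815490215, 529)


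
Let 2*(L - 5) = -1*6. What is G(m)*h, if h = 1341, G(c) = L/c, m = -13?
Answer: -2682/13 ≈ -206.31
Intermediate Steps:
L = 2 (L = 5 + (-1*6)/2 = 5 + (½)*(-6) = 5 - 3 = 2)
G(c) = 2/c
G(m)*h = (2/(-13))*1341 = (2*(-1/13))*1341 = -2/13*1341 = -2682/13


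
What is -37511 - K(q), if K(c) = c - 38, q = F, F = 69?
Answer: -37542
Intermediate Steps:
q = 69
K(c) = -38 + c
-37511 - K(q) = -37511 - (-38 + 69) = -37511 - 1*31 = -37511 - 31 = -37542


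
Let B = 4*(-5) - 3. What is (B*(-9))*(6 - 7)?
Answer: -207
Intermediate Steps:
B = -23 (B = -20 - 3 = -23)
(B*(-9))*(6 - 7) = (-23*(-9))*(6 - 7) = 207*(-1) = -207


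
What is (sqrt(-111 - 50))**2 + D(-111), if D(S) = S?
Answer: -272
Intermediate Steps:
(sqrt(-111 - 50))**2 + D(-111) = (sqrt(-111 - 50))**2 - 111 = (sqrt(-161))**2 - 111 = (I*sqrt(161))**2 - 111 = -161 - 111 = -272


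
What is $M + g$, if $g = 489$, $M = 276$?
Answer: $765$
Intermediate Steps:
$M + g = 276 + 489 = 765$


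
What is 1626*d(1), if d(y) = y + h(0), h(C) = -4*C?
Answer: 1626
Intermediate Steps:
d(y) = y (d(y) = y - 4*0 = y + 0 = y)
1626*d(1) = 1626*1 = 1626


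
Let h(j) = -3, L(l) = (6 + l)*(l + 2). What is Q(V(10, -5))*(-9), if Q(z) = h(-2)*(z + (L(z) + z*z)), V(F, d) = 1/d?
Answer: 6939/25 ≈ 277.56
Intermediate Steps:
L(l) = (2 + l)*(6 + l) (L(l) = (6 + l)*(2 + l) = (2 + l)*(6 + l))
Q(z) = -36 - 27*z - 6*z² (Q(z) = -3*(z + ((12 + z² + 8*z) + z*z)) = -3*(z + ((12 + z² + 8*z) + z²)) = -3*(z + (12 + 2*z² + 8*z)) = -3*(12 + 2*z² + 9*z) = -36 - 27*z - 6*z²)
Q(V(10, -5))*(-9) = (-36 - 27/(-5) - 6*(1/(-5))²)*(-9) = (-36 - 27*(-⅕) - 6*(-⅕)²)*(-9) = (-36 + 27/5 - 6*1/25)*(-9) = (-36 + 27/5 - 6/25)*(-9) = -771/25*(-9) = 6939/25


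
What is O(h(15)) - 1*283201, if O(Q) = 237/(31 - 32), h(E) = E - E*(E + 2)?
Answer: -283438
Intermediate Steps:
h(E) = E - E*(2 + E)
O(Q) = -237 (O(Q) = 237/(-1) = 237*(-1) = -237)
O(h(15)) - 1*283201 = -237 - 1*283201 = -237 - 283201 = -283438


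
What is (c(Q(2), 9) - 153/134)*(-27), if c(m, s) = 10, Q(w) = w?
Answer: -32049/134 ≈ -239.17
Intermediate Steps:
(c(Q(2), 9) - 153/134)*(-27) = (10 - 153/134)*(-27) = (1187/134)*(-27) = -32049/134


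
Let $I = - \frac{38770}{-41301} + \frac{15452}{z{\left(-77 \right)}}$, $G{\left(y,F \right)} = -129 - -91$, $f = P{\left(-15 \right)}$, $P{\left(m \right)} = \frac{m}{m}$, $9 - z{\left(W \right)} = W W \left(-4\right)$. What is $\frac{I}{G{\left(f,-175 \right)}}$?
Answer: $- \frac{59923127}{1432112175} \approx -0.041842$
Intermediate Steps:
$z{\left(W \right)} = 9 + 4 W^{2}$ ($z{\left(W \right)} = 9 - W W \left(-4\right) = 9 - W^{2} \left(-4\right) = 9 - - 4 W^{2} = 9 + 4 W^{2}$)
$P{\left(m \right)} = 1$
$f = 1$
$G{\left(y,F \right)} = -38$ ($G{\left(y,F \right)} = -129 + 91 = -38$)
$I = \frac{119846254}{75374325}$ ($I = - \frac{38770}{-41301} + \frac{15452}{9 + 4 \left(-77\right)^{2}} = \left(-38770\right) \left(- \frac{1}{41301}\right) + \frac{15452}{9 + 4 \cdot 5929} = \frac{38770}{41301} + \frac{15452}{9 + 23716} = \frac{38770}{41301} + \frac{15452}{23725} = \frac{119846254}{75374325} \approx 1.59$)
$\frac{I}{G{\left(f,-175 \right)}} = \frac{119846254}{75374325 \left(-38\right)} = \frac{119846254}{75374325} \left(- \frac{1}{38}\right) = - \frac{59923127}{1432112175}$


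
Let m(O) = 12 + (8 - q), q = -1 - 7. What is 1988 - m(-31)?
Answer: 1960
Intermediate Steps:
q = -8
m(O) = 28 (m(O) = 12 + (8 - 1*(-8)) = 12 + (8 + 8) = 12 + 16 = 28)
1988 - m(-31) = 1988 - 1*28 = 1988 - 28 = 1960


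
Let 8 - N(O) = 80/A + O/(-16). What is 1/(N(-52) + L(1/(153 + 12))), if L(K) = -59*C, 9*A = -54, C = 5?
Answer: -12/3323 ≈ -0.0036112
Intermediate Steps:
A = -6 (A = (⅑)*(-54) = -6)
N(O) = 64/3 + O/16 (N(O) = 8 - (80/(-6) + O/(-16)) = 8 - (80*(-⅙) + O*(-1/16)) = 8 - (-40/3 - O/16) = 8 + (40/3 + O/16) = 64/3 + O/16)
L(K) = -295 (L(K) = -59*5 = -295)
1/(N(-52) + L(1/(153 + 12))) = 1/((64/3 + (1/16)*(-52)) - 295) = 1/((64/3 - 13/4) - 295) = 1/(217/12 - 295) = 1/(-3323/12) = -12/3323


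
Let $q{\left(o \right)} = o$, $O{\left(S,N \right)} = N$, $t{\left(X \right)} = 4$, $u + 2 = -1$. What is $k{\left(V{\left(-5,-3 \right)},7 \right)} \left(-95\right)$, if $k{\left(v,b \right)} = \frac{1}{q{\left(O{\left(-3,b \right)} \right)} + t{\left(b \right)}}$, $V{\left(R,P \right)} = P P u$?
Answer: $- \frac{95}{11} \approx -8.6364$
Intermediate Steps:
$u = -3$ ($u = -2 - 1 = -3$)
$V{\left(R,P \right)} = - 3 P^{2}$ ($V{\left(R,P \right)} = P P \left(-3\right) = P^{2} \left(-3\right) = - 3 P^{2}$)
$k{\left(v,b \right)} = \frac{1}{4 + b}$ ($k{\left(v,b \right)} = \frac{1}{b + 4} = \frac{1}{4 + b}$)
$k{\left(V{\left(-5,-3 \right)},7 \right)} \left(-95\right) = \frac{1}{4 + 7} \left(-95\right) = \frac{1}{11} \left(-95\right) = - \frac{95}{11}$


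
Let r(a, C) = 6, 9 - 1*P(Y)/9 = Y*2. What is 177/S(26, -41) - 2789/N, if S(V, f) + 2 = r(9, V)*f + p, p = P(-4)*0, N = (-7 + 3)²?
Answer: -86813/496 ≈ -175.03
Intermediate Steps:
N = 16 (N = (-4)² = 16)
P(Y) = 81 - 18*Y (P(Y) = 81 - 9*Y*2 = 81 - 18*Y)
p = 0 (p = (81 - 18*(-4))*0 = (81 + 72)*0 = 153*0 = 0)
S(V, f) = -2 + 6*f (S(V, f) = -2 + (6*f + 0) = -2 + 6*f)
177/S(26, -41) - 2789/N = 177/(-2 + 6*(-41)) - 2789/16 = 177/(-2 - 246) - 2789*1/16 = 177/(-248) - 2789/16 = 177*(-1/248) - 2789/16 = -177/248 - 2789/16 = -86813/496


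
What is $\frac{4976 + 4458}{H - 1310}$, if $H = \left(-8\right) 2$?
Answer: $- \frac{4717}{663} \approx -7.1146$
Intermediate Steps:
$H = -16$
$\frac{4976 + 4458}{H - 1310} = \frac{4976 + 4458}{-16 - 1310} = \frac{9434}{-1326} = 9434 \left(- \frac{1}{1326}\right) = - \frac{4717}{663}$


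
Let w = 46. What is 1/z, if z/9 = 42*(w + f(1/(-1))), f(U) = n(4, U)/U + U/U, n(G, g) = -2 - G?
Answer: 1/20034 ≈ 4.9915e-5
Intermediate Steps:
f(U) = 1 - 6/U (f(U) = (-2 - 1*4)/U + U/U = (-2 - 4)/U + 1 = -6/U + 1 = 1 - 6/U)
z = 20034 (z = 9*(42*(46 + (-6 + 1/(-1))/(1/(-1)))) = 9*(42*(46 + (-6 - 1)/(-1))) = 9*(42*(46 - 1*(-7))) = 9*(42*(46 + 7)) = 9*(42*53) = 9*2226 = 20034)
1/z = 1/20034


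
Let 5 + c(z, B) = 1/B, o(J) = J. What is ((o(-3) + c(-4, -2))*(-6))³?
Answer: 132651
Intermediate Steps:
c(z, B) = -5 + 1/B
((o(-3) + c(-4, -2))*(-6))³ = ((-3 + (-5 + 1/(-2)))*(-6))³ = ((-3 + (-5 - ½))*(-6))³ = ((-3 - 11/2)*(-6))³ = (-17/2*(-6))³ = 51³ = 132651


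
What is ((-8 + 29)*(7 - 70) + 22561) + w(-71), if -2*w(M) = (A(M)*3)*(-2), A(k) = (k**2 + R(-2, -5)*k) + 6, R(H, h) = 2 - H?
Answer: 35527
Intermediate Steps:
A(k) = 6 + k**2 + 4*k (A(k) = (k**2 + (2 - 1*(-2))*k) + 6 = (k**2 + (2 + 2)*k) + 6 = (k**2 + 4*k) + 6 = 6 + k**2 + 4*k)
w(M) = 18 + 3*M**2 + 12*M (w(M) = -(6 + M**2 + 4*M)*3*(-2)/2 = -(18 + 3*M**2 + 12*M)*(-2)/2 = -(-36 - 24*M - 6*M**2)/2 = 18 + 3*M**2 + 12*M)
((-8 + 29)*(7 - 70) + 22561) + w(-71) = ((-8 + 29)*(7 - 70) + 22561) + (18 + 3*(-71)**2 + 12*(-71)) = (21*(-63) + 22561) + (18 + 3*5041 - 852) = (-1323 + 22561) + (18 + 15123 - 852) = 21238 + 14289 = 35527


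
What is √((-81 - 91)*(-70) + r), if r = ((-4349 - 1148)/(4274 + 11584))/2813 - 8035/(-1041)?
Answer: √320743260729925055758162/5159722746 ≈ 109.76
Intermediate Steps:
r = 119474669671/15479168238 (r = -5497/15858*(1/2813) - 8035*(-1/1041) = -5497*1/15858*(1/2813) + 8035/1041 = -5497/15858*1/2813 + 8035/1041 = -5497/44608554 + 8035/1041 = 119474669671/15479168238 ≈ 7.7184)
√((-81 - 91)*(-70) + r) = √((-81 - 91)*(-70) + 119474669671/15479168238) = √(-172*(-70) + 119474669671/15479168238) = √(12040 + 119474669671/15479168238) = √(186488660255191/15479168238) = √320743260729925055758162/5159722746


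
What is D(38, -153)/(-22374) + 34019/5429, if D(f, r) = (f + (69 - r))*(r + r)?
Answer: 66281797/6748247 ≈ 9.8221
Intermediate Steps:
D(f, r) = 2*r*(69 + f - r) (D(f, r) = (69 + f - r)*(2*r) = 2*r*(69 + f - r))
D(38, -153)/(-22374) + 34019/5429 = (2*(-153)*(69 + 38 - 1*(-153)))/(-22374) + 34019/5429 = (2*(-153)*(69 + 38 + 153))*(-1/22374) + 34019*(1/5429) = (2*(-153)*260)*(-1/22374) + 34019/5429 = -79560*(-1/22374) + 34019/5429 = 4420/1243 + 34019/5429 = 66281797/6748247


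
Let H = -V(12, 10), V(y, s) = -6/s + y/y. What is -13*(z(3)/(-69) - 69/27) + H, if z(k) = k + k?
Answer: 35141/1035 ≈ 33.953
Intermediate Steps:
V(y, s) = 1 - 6/s (V(y, s) = -6/s + 1 = 1 - 6/s)
z(k) = 2*k
H = -2/5 (H = -(-6 + 10)/10 = -4/10 = -1*2/5 = -2/5 ≈ -0.40000)
-13*(z(3)/(-69) - 69/27) + H = -13*((2*3)/(-69) - 69/27) - 2/5 = -13*(6*(-1/69) - 69*1/27) - 2/5 = -13*(-2/23 - 23/9) - 2/5 = -13*(-547/207) - 2/5 = 7111/207 - 2/5 = 35141/1035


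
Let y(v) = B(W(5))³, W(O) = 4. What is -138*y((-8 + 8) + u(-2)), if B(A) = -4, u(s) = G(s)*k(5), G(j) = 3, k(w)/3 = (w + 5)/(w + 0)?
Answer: 8832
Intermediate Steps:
k(w) = 3*(5 + w)/w (k(w) = 3*((w + 5)/(w + 0)) = 3*((5 + w)/w) = 3*(5 + w)/w)
u(s) = 18 (u(s) = 3*(3 + 15/5) = 3*(3 + 15*(⅕)) = 3*(3 + 3) = 3*6 = 18)
y(v) = -64 (y(v) = (-4)³ = -64)
-138*y((-8 + 8) + u(-2)) = -138*(-64) = 8832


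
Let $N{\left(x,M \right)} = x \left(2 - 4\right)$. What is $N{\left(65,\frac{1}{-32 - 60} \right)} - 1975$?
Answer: $-2105$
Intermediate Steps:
$N{\left(x,M \right)} = - 2 x$ ($N{\left(x,M \right)} = x \left(-2\right) = - 2 x$)
$N{\left(65,\frac{1}{-32 - 60} \right)} - 1975 = \left(-2\right) 65 - 1975 = -130 - 1975 = -2105$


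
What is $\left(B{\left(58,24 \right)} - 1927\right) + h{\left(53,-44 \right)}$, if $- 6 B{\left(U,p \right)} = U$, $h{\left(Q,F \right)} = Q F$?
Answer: $- \frac{12806}{3} \approx -4268.7$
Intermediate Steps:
$h{\left(Q,F \right)} = F Q$
$B{\left(U,p \right)} = - \frac{U}{6}$
$\left(B{\left(58,24 \right)} - 1927\right) + h{\left(53,-44 \right)} = \left(\left(- \frac{1}{6}\right) 58 - 1927\right) - 2332 = \left(- \frac{29}{3} - 1927\right) - 2332 = - \frac{5810}{3} - 2332 = - \frac{12806}{3}$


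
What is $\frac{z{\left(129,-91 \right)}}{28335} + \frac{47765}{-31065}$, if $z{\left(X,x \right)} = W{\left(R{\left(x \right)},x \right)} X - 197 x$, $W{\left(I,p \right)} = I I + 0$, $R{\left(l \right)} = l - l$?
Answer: $- \frac{53101268}{58681785} \approx -0.9049$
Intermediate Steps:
$R{\left(l \right)} = 0$
$W{\left(I,p \right)} = I^{2}$ ($W{\left(I,p \right)} = I^{2} + 0 = I^{2}$)
$z{\left(X,x \right)} = - 197 x$ ($z{\left(X,x \right)} = 0^{2} X - 197 x = 0 X - 197 x = 0 - 197 x = - 197 x$)
$\frac{z{\left(129,-91 \right)}}{28335} + \frac{47765}{-31065} = \frac{\left(-197\right) \left(-91\right)}{28335} + \frac{47765}{-31065} = 17927 \cdot \frac{1}{28335} + 47765 \left(- \frac{1}{31065}\right) = \frac{17927}{28335} - \frac{9553}{6213} = - \frac{53101268}{58681785}$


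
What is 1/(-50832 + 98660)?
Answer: 1/47828 ≈ 2.0908e-5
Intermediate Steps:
1/(-50832 + 98660) = 1/47828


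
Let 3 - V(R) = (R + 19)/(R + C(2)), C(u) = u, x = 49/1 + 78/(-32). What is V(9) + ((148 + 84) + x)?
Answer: 49107/176 ≈ 279.02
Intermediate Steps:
x = 745/16 (x = 49*1 + 78*(-1/32) = 49 - 39/16 = 745/16 ≈ 46.563)
V(R) = 3 - (19 + R)/(2 + R) (V(R) = 3 - (R + 19)/(R + 2) = 3 - (19 + R)/(2 + R))
V(9) + ((148 + 84) + x) = (-13 + 2*9)/(2 + 9) + ((148 + 84) + 745/16) = (-13 + 18)/11 + (232 + 745/16) = (1/11)*5 + 4457/16 = 5/11 + 4457/16 = 49107/176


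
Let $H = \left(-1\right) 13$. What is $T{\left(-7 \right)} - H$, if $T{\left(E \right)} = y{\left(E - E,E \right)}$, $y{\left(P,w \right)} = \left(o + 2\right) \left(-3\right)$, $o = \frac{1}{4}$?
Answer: $\frac{25}{4} \approx 6.25$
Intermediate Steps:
$o = \frac{1}{4} \approx 0.25$
$H = -13$
$y{\left(P,w \right)} = - \frac{27}{4}$ ($y{\left(P,w \right)} = \left(\frac{1}{4} + 2\right) \left(-3\right) = \frac{9}{4} \left(-3\right) = - \frac{27}{4}$)
$T{\left(E \right)} = - \frac{27}{4}$
$T{\left(-7 \right)} - H = - \frac{27}{4} - -13 = - \frac{27}{4} + 13 = \frac{25}{4}$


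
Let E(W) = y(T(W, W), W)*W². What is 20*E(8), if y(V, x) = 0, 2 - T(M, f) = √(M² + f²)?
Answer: 0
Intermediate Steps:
T(M, f) = 2 - √(M² + f²)
E(W) = 0 (E(W) = 0*W² = 0)
20*E(8) = 20*0 = 0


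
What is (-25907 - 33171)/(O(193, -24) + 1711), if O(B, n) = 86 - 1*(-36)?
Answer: -59078/1833 ≈ -32.230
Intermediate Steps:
O(B, n) = 122 (O(B, n) = 86 + 36 = 122)
(-25907 - 33171)/(O(193, -24) + 1711) = (-25907 - 33171)/(122 + 1711) = -59078/1833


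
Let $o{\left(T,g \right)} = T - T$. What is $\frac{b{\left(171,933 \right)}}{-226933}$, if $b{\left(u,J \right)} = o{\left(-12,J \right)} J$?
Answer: $0$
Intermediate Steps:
$o{\left(T,g \right)} = 0$
$b{\left(u,J \right)} = 0$ ($b{\left(u,J \right)} = 0 J = 0$)
$\frac{b{\left(171,933 \right)}}{-226933} = \frac{0}{-226933} = 0 \left(- \frac{1}{226933}\right) = 0$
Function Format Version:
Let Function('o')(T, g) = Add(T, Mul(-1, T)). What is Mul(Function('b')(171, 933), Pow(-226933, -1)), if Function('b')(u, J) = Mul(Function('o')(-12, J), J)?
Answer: 0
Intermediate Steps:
Function('o')(T, g) = 0
Function('b')(u, J) = 0 (Function('b')(u, J) = Mul(0, J) = 0)
Mul(Function('b')(171, 933), Pow(-226933, -1)) = Mul(0, Pow(-226933, -1)) = Mul(0, Rational(-1, 226933)) = 0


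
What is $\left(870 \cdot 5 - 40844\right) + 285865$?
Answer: $249371$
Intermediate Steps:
$\left(870 \cdot 5 - 40844\right) + 285865 = \left(4350 - 40844\right) + 285865 = -36494 + 285865 = 249371$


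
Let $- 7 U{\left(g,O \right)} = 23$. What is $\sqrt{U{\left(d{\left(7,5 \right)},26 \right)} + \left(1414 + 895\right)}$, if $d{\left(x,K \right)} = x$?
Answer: $\frac{2 \sqrt{28245}}{7} \approx 48.018$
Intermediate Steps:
$U{\left(g,O \right)} = - \frac{23}{7}$ ($U{\left(g,O \right)} = \left(- \frac{1}{7}\right) 23 = - \frac{23}{7}$)
$\sqrt{U{\left(d{\left(7,5 \right)},26 \right)} + \left(1414 + 895\right)} = \sqrt{- \frac{23}{7} + \left(1414 + 895\right)} = \sqrt{- \frac{23}{7} + 2309} = \sqrt{\frac{16140}{7}} = \frac{2 \sqrt{28245}}{7}$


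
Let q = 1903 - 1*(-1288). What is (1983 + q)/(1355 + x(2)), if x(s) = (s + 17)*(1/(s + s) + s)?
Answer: 20696/5591 ≈ 3.7017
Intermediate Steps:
q = 3191 (q = 1903 + 1288 = 3191)
x(s) = (17 + s)*(s + 1/(2*s)) (x(s) = (17 + s)*(1/(2*s) + s) = (17 + s)*(s + 1/(2*s)))
(1983 + q)/(1355 + x(2)) = (1983 + 3191)/(1355 + (½ + 2² + 17*2 + (17/2)/2)) = 5174/(1355 + (½ + 4 + 34 + (17/2)*(½))) = 5174/(1355 + (½ + 4 + 34 + 17/4)) = 5174/(1355 + 171/4) = 5174/(5591/4) = 5174*(4/5591) = 20696/5591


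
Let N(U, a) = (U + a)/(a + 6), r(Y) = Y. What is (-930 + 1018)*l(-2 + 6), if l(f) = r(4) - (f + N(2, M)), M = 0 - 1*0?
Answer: -88/3 ≈ -29.333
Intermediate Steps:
M = 0 (M = 0 + 0 = 0)
N(U, a) = (U + a)/(6 + a)
l(f) = 11/3 - f (l(f) = 4 - (f + (2 + 0)/(6 + 0)) = 4 - (f + 2/6) = 4 - (f + (⅙)*2) = 4 - (f + ⅓) = 4 - (⅓ + f) = 4 + (-⅓ - f) = 11/3 - f)
(-930 + 1018)*l(-2 + 6) = (-930 + 1018)*(11/3 - (-2 + 6)) = 88*(11/3 - 1*4) = 88*(11/3 - 4) = 88*(-⅓) = -88/3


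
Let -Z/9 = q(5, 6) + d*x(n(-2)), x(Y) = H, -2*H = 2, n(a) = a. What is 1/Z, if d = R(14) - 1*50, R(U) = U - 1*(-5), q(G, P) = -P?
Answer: -1/225 ≈ -0.0044444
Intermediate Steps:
R(U) = 5 + U (R(U) = U + 5 = 5 + U)
H = -1 (H = -1/2*2 = -1)
x(Y) = -1
d = -31 (d = (5 + 14) - 1*50 = 19 - 50 = -31)
Z = -225 (Z = -9*(-1*6 - 31*(-1)) = -9*(-6 + 31) = -9*25 = -225)
1/Z = 1/(-225) = -1/225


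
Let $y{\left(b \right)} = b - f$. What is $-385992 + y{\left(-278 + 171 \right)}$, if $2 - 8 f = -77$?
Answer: $- \frac{3088871}{8} \approx -3.8611 \cdot 10^{5}$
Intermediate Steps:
$f = \frac{79}{8}$ ($f = \frac{1}{4} - - \frac{77}{8} = \frac{1}{4} + \frac{77}{8} = \frac{79}{8} \approx 9.875$)
$y{\left(b \right)} = - \frac{79}{8} + b$ ($y{\left(b \right)} = b - \frac{79}{8} = - \frac{79}{8} + b$)
$-385992 + y{\left(-278 + 171 \right)} = -385992 + \left(- \frac{79}{8} + \left(-278 + 171\right)\right) = -385992 - \frac{935}{8} = - \frac{3088871}{8}$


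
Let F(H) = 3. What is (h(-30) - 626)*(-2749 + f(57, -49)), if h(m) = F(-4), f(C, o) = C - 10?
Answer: 1683346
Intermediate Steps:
f(C, o) = -10 + C
h(m) = 3
(h(-30) - 626)*(-2749 + f(57, -49)) = (3 - 626)*(-2749 + (-10 + 57)) = -623*(-2749 + 47) = -623*(-2702) = 1683346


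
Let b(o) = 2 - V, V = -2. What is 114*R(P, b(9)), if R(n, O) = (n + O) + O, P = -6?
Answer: 228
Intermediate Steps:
b(o) = 4 (b(o) = 2 - 1*(-2) = 2 + 2 = 4)
R(n, O) = n + 2*O (R(n, O) = (O + n) + O = n + 2*O)
114*R(P, b(9)) = 114*(-6 + 2*4) = 114*(-6 + 8) = 114*2 = 228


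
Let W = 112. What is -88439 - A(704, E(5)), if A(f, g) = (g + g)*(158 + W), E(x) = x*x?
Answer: -101939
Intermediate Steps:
E(x) = x**2
A(f, g) = 540*g (A(f, g) = (g + g)*(158 + 112) = (2*g)*270 = 540*g)
-88439 - A(704, E(5)) = -88439 - 540*5**2 = -88439 - 540*25 = -88439 - 1*13500 = -88439 - 13500 = -101939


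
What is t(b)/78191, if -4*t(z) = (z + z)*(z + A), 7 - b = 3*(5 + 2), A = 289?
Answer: 1925/78191 ≈ 0.024619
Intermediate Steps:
b = -14 (b = 7 - 3*(5 + 2) = 7 - 3*7 = 7 - 1*21 = 7 - 21 = -14)
t(z) = -z*(289 + z)/2 (t(z) = -(z + z)*(z + 289)/4 = -2*z*(289 + z)/4 = -z*(289 + z)/2)
t(b)/78191 = -½*(-14)*(289 - 14)/78191 = -½*(-14)*275*(1/78191) = 1925*(1/78191) = 1925/78191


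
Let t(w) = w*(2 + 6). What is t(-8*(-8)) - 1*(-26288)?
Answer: 26800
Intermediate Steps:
t(w) = 8*w (t(w) = w*8 = 8*w)
t(-8*(-8)) - 1*(-26288) = 8*(-8*(-8)) - 1*(-26288) = 8*64 + 26288 = 512 + 26288 = 26800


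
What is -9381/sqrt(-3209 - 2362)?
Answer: 3127*I*sqrt(619)/619 ≈ 125.68*I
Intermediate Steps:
-9381/sqrt(-3209 - 2362) = -9381*(-I*sqrt(619)/1857) = -(-3127)*I*sqrt(619)/619 = 3127*I*sqrt(619)/619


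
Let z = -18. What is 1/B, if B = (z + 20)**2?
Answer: 1/4 ≈ 0.25000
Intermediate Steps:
B = 4 (B = (-18 + 20)**2 = 2**2 = 4)
1/B = 1/4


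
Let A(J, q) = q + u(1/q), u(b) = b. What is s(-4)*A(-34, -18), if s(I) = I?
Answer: 650/9 ≈ 72.222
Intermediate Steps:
A(J, q) = q + 1/q
s(-4)*A(-34, -18) = -4*(-18 + 1/(-18)) = -4*(-18 - 1/18) = -4*(-325/18) = 650/9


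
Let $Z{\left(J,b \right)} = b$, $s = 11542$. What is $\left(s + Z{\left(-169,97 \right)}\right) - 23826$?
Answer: $-12187$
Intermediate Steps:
$\left(s + Z{\left(-169,97 \right)}\right) - 23826 = \left(11542 + 97\right) - 23826 = 11639 - 23826 = -12187$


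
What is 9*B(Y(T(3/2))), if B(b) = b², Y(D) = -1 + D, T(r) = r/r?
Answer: 0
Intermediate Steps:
T(r) = 1
9*B(Y(T(3/2))) = 9*(-1 + 1)² = 9*0² = 9*0 = 0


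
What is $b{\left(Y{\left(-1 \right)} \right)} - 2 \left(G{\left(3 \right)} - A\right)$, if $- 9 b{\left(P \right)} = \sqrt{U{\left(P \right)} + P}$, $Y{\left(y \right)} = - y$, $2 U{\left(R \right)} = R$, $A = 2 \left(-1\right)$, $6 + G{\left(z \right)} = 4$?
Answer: $- \frac{\sqrt{6}}{18} \approx -0.13608$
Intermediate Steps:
$G{\left(z \right)} = -2$ ($G{\left(z \right)} = -6 + 4 = -2$)
$A = -2$
$U{\left(R \right)} = \frac{R}{2}$
$b{\left(P \right)} = - \frac{\sqrt{6} \sqrt{P}}{18}$ ($b{\left(P \right)} = - \frac{\sqrt{\frac{P}{2} + P}}{9} = - \frac{\sqrt{\frac{3 P}{2}}}{9} = - \frac{\frac{1}{2} \sqrt{6} \sqrt{P}}{9} = - \frac{\sqrt{6} \sqrt{P}}{18}$)
$b{\left(Y{\left(-1 \right)} \right)} - 2 \left(G{\left(3 \right)} - A\right) = - \frac{\sqrt{6} \sqrt{\left(-1\right) \left(-1\right)}}{18} - 2 \left(-2 - -2\right) = - \frac{\sqrt{6} \sqrt{1}}{18} - 2 \left(-2 + 2\right) = \left(- \frac{1}{18}\right) \sqrt{6} \cdot 1 - 0 = - \frac{\sqrt{6}}{18} + 0 = - \frac{\sqrt{6}}{18}$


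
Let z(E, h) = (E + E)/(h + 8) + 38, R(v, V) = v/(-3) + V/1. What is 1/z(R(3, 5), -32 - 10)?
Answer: 17/642 ≈ 0.026480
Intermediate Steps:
R(v, V) = V - v/3 (R(v, V) = v*(-⅓) + V*1 = -v/3 + V = V - v/3)
z(E, h) = 38 + 2*E/(8 + h) (z(E, h) = (2*E)/(8 + h) + 38 = 2*E/(8 + h) + 38 = 38 + 2*E/(8 + h))
1/z(R(3, 5), -32 - 10) = 1/(2*(152 + (5 - ⅓*3) + 19*(-32 - 10))/(8 + (-32 - 10))) = 1/(2*(152 + (5 - 1) + 19*(-42))/(8 - 42)) = 1/(2*(152 + 4 - 798)/(-34)) = 1/(2*(-1/34)*(-642)) = 1/(642/17) = 17/642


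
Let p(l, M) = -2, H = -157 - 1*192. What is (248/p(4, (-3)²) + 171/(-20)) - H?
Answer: 4329/20 ≈ 216.45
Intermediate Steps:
H = -349 (H = -157 - 192 = -349)
(248/p(4, (-3)²) + 171/(-20)) - H = (248/(-2) + 171/(-20)) - 1*(-349) = (248*(-½) + 171*(-1/20)) + 349 = (-124 - 171/20) + 349 = -2651/20 + 349 = 4329/20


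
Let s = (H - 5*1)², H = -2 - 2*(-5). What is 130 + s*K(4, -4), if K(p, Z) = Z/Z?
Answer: 139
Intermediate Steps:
K(p, Z) = 1
H = 8 (H = -2 + 10 = 8)
s = 9 (s = (8 - 5*1)² = (8 - 5)² = 3² = 9)
130 + s*K(4, -4) = 130 + 9*1 = 130 + 9 = 139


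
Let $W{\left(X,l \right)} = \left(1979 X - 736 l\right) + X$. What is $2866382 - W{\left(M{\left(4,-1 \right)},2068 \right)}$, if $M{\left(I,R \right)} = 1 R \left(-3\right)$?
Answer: $4382490$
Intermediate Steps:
$M{\left(I,R \right)} = - 3 R$ ($M{\left(I,R \right)} = R \left(-3\right) = - 3 R$)
$W{\left(X,l \right)} = - 736 l + 1980 X$ ($W{\left(X,l \right)} = \left(- 736 l + 1979 X\right) + X = - 736 l + 1980 X$)
$2866382 - W{\left(M{\left(4,-1 \right)},2068 \right)} = 2866382 - \left(\left(-736\right) 2068 + 1980 \left(\left(-3\right) \left(-1\right)\right)\right) = 2866382 - \left(-1522048 + 1980 \cdot 3\right) = 2866382 - \left(-1522048 + 5940\right) = 2866382 - -1516108 = 2866382 + 1516108 = 4382490$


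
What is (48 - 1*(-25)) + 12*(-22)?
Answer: -191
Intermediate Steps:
(48 - 1*(-25)) + 12*(-22) = (48 + 25) - 264 = 73 - 264 = -191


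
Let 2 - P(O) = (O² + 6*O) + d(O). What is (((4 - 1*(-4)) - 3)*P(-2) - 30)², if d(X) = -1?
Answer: 625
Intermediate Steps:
P(O) = 3 - O² - 6*O (P(O) = 2 - ((O² + 6*O) - 1) = 2 - (-1 + O² + 6*O) = 2 + (1 - O² - 6*O) = 3 - O² - 6*O)
(((4 - 1*(-4)) - 3)*P(-2) - 30)² = (((4 - 1*(-4)) - 3)*(3 - 1*(-2)² - 6*(-2)) - 30)² = (((4 + 4) - 3)*(3 - 1*4 + 12) - 30)² = ((8 - 3)*(3 - 4 + 12) - 30)² = (5*11 - 30)² = (55 - 30)² = 25² = 625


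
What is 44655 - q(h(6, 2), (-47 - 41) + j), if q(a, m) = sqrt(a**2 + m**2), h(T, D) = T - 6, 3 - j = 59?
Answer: 44511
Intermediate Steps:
j = -56 (j = 3 - 1*59 = 3 - 59 = -56)
h(T, D) = -6 + T
44655 - q(h(6, 2), (-47 - 41) + j) = 44655 - sqrt((-6 + 6)**2 + ((-47 - 41) - 56)**2) = 44655 - sqrt(0**2 + (-88 - 56)**2) = 44655 - sqrt(0 + (-144)**2) = 44655 - sqrt(0 + 20736) = 44655 - sqrt(20736) = 44655 - 1*144 = 44655 - 144 = 44511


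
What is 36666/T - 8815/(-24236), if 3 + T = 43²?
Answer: 452454833/22369828 ≈ 20.226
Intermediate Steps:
T = 1846 (T = -3 + 43² = -3 + 1849 = 1846)
36666/T - 8815/(-24236) = 36666/1846 - 8815/(-24236) = 36666*(1/1846) - 8815*(-1/24236) = 18333/923 + 8815/24236 = 452454833/22369828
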